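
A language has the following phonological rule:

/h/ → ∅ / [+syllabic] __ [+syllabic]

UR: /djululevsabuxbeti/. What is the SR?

No segment of /djululevsabuxbeti/ meets the structural description of the rule, so the form surfaces unchanged.

djululevsabuxbeti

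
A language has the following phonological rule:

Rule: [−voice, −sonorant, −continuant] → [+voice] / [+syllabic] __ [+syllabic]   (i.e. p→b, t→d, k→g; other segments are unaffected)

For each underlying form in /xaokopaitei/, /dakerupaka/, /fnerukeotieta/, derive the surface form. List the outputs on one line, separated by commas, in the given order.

/xaokopaitei/: /k/ is a voiceless stop between vowels /o/ and /o/, so it voices to [g]. /p/ is a voiceless stop between vowels /o/ and /a/, so it voices to [b]. /t/ is a voiceless stop between vowels /i/ and /e/, so it voices to [d]. → [xaogobaidei].
/dakerupaka/: /k/ is a voiceless stop between vowels /a/ and /e/, so it voices to [g]. /p/ is a voiceless stop between vowels /u/ and /a/, so it voices to [b]. /k/ is a voiceless stop between vowels /a/ and /a/, so it voices to [g]. → [dagerubaga].
/fnerukeotieta/: /k/ is a voiceless stop between vowels /u/ and /e/, so it voices to [g]. /t/ is a voiceless stop between vowels /o/ and /i/, so it voices to [d]. /t/ is a voiceless stop between vowels /e/ and /a/, so it voices to [d]. → [fnerugeodieda].

xaogobaidei, dagerubaga, fnerugeodieda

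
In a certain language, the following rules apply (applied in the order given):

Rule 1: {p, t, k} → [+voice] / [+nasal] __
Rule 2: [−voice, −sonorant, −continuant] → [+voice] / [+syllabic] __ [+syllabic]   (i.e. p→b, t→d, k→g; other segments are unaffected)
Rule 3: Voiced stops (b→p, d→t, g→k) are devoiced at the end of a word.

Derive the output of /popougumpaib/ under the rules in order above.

Rule 1 (post-nasal voicing): /p/ is a voiceless stop immediately after the nasal /m/, so it voices to [b]. /popougumpaib/ → popougumbaib.
Rule 2 (intervocalic voicing): /p/ is a voiceless stop between vowels /o/ and /o/, so it voices to [b]. /popougumbaib/ → pobougumbaib.
Rule 3 (final devoicing): /b/ is a voiced stop in word-final position, so it devoices to [p]. /pobougumbaib/ → pobougumbaip.

pobougumbaip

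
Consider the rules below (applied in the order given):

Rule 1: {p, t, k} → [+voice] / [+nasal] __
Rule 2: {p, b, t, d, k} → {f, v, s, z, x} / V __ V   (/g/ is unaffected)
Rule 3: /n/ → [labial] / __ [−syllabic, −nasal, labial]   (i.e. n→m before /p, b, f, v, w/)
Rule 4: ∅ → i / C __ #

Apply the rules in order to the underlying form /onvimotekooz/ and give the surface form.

Rule 1 (post-nasal voicing): no segment meets the environment; /onvimotekooz/ is unchanged.
Rule 2 (intervocalic spirantization): /t/ is a stop between vowels /o/ and /e/, so it spirantizes to the fricative [s]. /k/ is a stop between vowels /e/ and /o/, so it spirantizes to the fricative [x]. /onvimotekooz/ → onvimosexooz.
Rule 3 (nasal place assimilation): /n/ precedes the labial consonant /v/, so it assimilates in place to [m]. /onvimosexooz/ → omvimosexooz.
Rule 4 (final i-epenthesis): the form ends in the consonant /z/, so [i] is inserted word-finally. /omvimosexooz/ → omvimosexoozi.

omvimosexoozi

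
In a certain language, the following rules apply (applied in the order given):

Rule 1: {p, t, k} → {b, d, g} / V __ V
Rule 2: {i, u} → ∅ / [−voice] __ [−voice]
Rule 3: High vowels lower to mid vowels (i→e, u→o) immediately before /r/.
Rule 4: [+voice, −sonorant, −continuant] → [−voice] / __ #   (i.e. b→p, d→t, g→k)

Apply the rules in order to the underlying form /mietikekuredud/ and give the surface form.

Rule 1 (intervocalic voicing): /t/ is a voiceless stop between vowels /e/ and /i/, so it voices to [d]. /k/ is a voiceless stop between vowels /i/ and /e/, so it voices to [g]. /k/ is a voiceless stop between vowels /e/ and /u/, so it voices to [g]. /mietikekuredud/ → miedigeguredud.
Rule 2 (high vowel syncope): no segment meets the environment; /miedigeguredud/ is unchanged.
Rule 3 (pre-rhotic lowering): /u/ is a high vowel immediately before /r/, so it lowers to [o]. /miedigeguredud/ → miedigegoredud.
Rule 4 (final devoicing): /d/ is a voiced stop in word-final position, so it devoices to [t]. /miedigegoredud/ → miedigegoredut.

miedigegoredut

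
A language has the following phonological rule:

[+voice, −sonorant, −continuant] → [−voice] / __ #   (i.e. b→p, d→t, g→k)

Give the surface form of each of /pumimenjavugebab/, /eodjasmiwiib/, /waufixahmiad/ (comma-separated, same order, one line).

/pumimenjavugebab/: /b/ is a voiced stop in word-final position, so it devoices to [p]. → [pumimenjavugebap].
/eodjasmiwiib/: /b/ is a voiced stop in word-final position, so it devoices to [p]. → [eodjasmiwiip].
/waufixahmiad/: /d/ is a voiced stop in word-final position, so it devoices to [t]. → [waufixahmiat].

pumimenjavugebap, eodjasmiwiip, waufixahmiat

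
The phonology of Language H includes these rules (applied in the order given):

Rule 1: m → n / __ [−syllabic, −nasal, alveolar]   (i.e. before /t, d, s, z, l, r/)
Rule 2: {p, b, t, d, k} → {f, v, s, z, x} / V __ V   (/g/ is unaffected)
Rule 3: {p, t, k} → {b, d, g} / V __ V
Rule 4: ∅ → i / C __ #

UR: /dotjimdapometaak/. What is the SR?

dotjindafomesaaki

Rule 1 (nasal place assimilation): /m/ precedes the alveolar consonant /d/, so it assimilates in place to [n]. /dotjimdapometaak/ → dotjindapometaak.
Rule 2 (intervocalic spirantization): /p/ is a stop between vowels /a/ and /o/, so it spirantizes to the fricative [f]. /t/ is a stop between vowels /e/ and /a/, so it spirantizes to the fricative [s]. /dotjindapometaak/ → dotjindafomesaak.
Rule 3 (intervocalic voicing): no segment meets the environment; /dotjindafomesaak/ is unchanged.
Rule 4 (final i-epenthesis): the form ends in the consonant /k/, so [i] is inserted word-finally. /dotjindafomesaak/ → dotjindafomesaaki.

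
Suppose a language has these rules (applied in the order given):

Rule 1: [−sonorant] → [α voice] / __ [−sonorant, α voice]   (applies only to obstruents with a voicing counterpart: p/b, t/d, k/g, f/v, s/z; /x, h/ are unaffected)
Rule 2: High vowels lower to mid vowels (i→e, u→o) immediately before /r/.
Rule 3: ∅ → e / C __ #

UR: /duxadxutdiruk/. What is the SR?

Rule 1 (regressive voicing assimilation): /d/ precedes the voiceless obstruent /x/, so it devoices to [t] by assimilation. /t/ precedes the voiced obstruent /d/, so it voices to [d] by assimilation. /duxadxutdiruk/ → duxatxuddiruk.
Rule 2 (pre-rhotic lowering): /i/ is a high vowel immediately before /r/, so it lowers to [e]. /duxatxuddiruk/ → duxatxudderuk.
Rule 3 (final e-epenthesis): the form ends in the consonant /k/, so [e] is inserted word-finally. /duxatxudderuk/ → duxatxudderuke.

duxatxudderuke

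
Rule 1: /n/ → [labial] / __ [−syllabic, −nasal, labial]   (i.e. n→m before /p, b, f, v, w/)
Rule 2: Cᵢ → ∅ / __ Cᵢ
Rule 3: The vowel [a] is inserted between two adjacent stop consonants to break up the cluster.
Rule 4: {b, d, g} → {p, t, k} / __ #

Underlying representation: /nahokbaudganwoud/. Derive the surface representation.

Rule 1 (nasal place assimilation): /n/ precedes the labial consonant /w/, so it assimilates in place to [m]. /nahokbaudganwoud/ → nahokbaudgamwoud.
Rule 2 (degemination): no segment meets the environment; /nahokbaudgamwoud/ is unchanged.
Rule 3 (stop-cluster a-epenthesis): /k/ and /b/ form a stop–stop cluster, so [a] is inserted between them. /d/ and /g/ form a stop–stop cluster, so [a] is inserted between them. /nahokbaudgamwoud/ → nahokabaudagamwoud.
Rule 4 (final devoicing): /d/ is a voiced stop in word-final position, so it devoices to [t]. /nahokabaudagamwoud/ → nahokabaudagamwout.

nahokabaudagamwout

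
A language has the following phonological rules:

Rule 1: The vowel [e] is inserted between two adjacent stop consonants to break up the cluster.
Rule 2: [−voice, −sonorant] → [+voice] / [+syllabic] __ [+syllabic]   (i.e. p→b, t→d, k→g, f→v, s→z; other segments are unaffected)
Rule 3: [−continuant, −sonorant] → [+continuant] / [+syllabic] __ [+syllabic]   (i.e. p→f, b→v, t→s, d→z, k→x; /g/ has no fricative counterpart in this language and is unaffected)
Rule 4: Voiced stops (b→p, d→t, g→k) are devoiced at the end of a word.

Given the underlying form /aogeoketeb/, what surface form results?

aogeogezep

Rule 1 (stop-cluster e-epenthesis): no segment meets the environment; /aogeoketeb/ is unchanged.
Rule 2 (intervocalic voicing): /k/ is a voiceless obstruent between vowels /o/ and /e/, so it voices to [g]. /t/ is a voiceless obstruent between vowels /e/ and /e/, so it voices to [d]. /aogeoketeb/ → aogeogedeb.
Rule 3 (intervocalic spirantization): /d/ is a stop between vowels /e/ and /e/, so it spirantizes to the fricative [z]. /aogeogedeb/ → aogeogezeb.
Rule 4 (final devoicing): /b/ is a voiced stop in word-final position, so it devoices to [p]. /aogeogezeb/ → aogeogezep.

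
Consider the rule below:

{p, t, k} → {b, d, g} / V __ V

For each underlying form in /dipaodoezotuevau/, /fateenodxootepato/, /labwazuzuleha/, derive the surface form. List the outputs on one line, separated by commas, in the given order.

/dipaodoezotuevau/: /p/ is a voiceless stop between vowels /i/ and /a/, so it voices to [b]. /t/ is a voiceless stop between vowels /o/ and /u/, so it voices to [d]. → [dibaodoezoduevau].
/fateenodxootepato/: /t/ is a voiceless stop between vowels /a/ and /e/, so it voices to [d]. /t/ is a voiceless stop between vowels /o/ and /e/, so it voices to [d]. /p/ is a voiceless stop between vowels /e/ and /a/, so it voices to [b]. /t/ is a voiceless stop between vowels /a/ and /o/, so it voices to [d]. → [fadeenodxoodebado].
/labwazuzuleha/: the rule's environment is not met; surfaces unchanged as [labwazuzuleha].

dibaodoezoduevau, fadeenodxoodebado, labwazuzuleha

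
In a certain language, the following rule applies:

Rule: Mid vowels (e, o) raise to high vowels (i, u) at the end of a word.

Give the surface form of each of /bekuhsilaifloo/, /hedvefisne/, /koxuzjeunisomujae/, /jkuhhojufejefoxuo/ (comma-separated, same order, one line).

/bekuhsilaifloo/: /o/ is a mid vowel in word-final position, so it raises to [u]. → [bekuhsilaiflou].
/hedvefisne/: /e/ is a mid vowel in word-final position, so it raises to [i]. → [hedvefisni].
/koxuzjeunisomujae/: /e/ is a mid vowel in word-final position, so it raises to [i]. → [koxuzjeunisomujai].
/jkuhhojufejefoxuo/: /o/ is a mid vowel in word-final position, so it raises to [u]. → [jkuhhojufejefoxuu].

bekuhsilaiflou, hedvefisni, koxuzjeunisomujai, jkuhhojufejefoxuu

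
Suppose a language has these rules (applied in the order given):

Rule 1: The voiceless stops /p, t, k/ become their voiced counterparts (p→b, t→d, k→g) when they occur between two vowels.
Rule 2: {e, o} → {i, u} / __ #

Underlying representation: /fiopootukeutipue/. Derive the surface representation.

Rule 1 (intervocalic voicing): /p/ is a voiceless stop between vowels /o/ and /o/, so it voices to [b]. /t/ is a voiceless stop between vowels /o/ and /u/, so it voices to [d]. /k/ is a voiceless stop between vowels /u/ and /e/, so it voices to [g]. /t/ is a voiceless stop between vowels /u/ and /i/, so it voices to [d]. /p/ is a voiceless stop between vowels /i/ and /u/, so it voices to [b]. /fiopootukeutipue/ → fioboodugeudibue.
Rule 2 (final vowel raising): /e/ is a mid vowel in word-final position, so it raises to [i]. /fioboodugeudibue/ → fioboodugeudibui.

fioboodugeudibui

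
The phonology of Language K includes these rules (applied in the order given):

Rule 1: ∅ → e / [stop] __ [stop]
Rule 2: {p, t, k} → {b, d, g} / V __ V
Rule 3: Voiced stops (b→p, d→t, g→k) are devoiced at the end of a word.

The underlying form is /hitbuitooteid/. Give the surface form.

Rule 1 (stop-cluster e-epenthesis): /t/ and /b/ form a stop–stop cluster, so [e] is inserted between them. /hitbuitooteid/ → hitebuitooteid.
Rule 2 (intervocalic voicing): /t/ is a voiceless stop between vowels /i/ and /e/, so it voices to [d]. /t/ is a voiceless stop between vowels /i/ and /o/, so it voices to [d]. /t/ is a voiceless stop between vowels /o/ and /e/, so it voices to [d]. /hitebuitooteid/ → hidebuidoodeid.
Rule 3 (final devoicing): /d/ is a voiced stop in word-final position, so it devoices to [t]. /hidebuidoodeid/ → hidebuidoodeit.

hidebuidoodeit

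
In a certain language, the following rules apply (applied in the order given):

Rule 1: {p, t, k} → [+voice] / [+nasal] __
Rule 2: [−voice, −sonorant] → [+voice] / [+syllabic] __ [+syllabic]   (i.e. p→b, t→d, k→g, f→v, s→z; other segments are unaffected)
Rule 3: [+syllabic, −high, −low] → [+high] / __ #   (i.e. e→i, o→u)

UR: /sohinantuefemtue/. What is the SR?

Rule 1 (post-nasal voicing): /t/ is a voiceless stop immediately after the nasal /n/, so it voices to [d]. /t/ is a voiceless stop immediately after the nasal /m/, so it voices to [d]. /sohinantuefemtue/ → sohinanduefemdue.
Rule 2 (intervocalic voicing): /f/ is a voiceless obstruent between vowels /e/ and /e/, so it voices to [v]. /sohinanduefemdue/ → sohinanduevemdue.
Rule 3 (final vowel raising): /e/ is a mid vowel in word-final position, so it raises to [i]. /sohinanduevemdue/ → sohinanduevemdui.

sohinanduevemdui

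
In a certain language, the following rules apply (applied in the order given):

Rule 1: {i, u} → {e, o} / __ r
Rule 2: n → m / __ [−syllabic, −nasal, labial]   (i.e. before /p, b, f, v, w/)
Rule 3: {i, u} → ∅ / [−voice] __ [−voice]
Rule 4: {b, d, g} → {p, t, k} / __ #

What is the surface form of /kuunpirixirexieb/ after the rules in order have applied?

kuumperixerexiep

Rule 1 (pre-rhotic lowering): /i/ is a high vowel immediately before /r/, so it lowers to [e]. /i/ is a high vowel immediately before /r/, so it lowers to [e]. /kuunpirixirexieb/ → kuunperixerexieb.
Rule 2 (nasal place assimilation): /n/ precedes the labial consonant /p/, so it assimilates in place to [m]. /kuunperixerexieb/ → kuumperixerexieb.
Rule 3 (high vowel syncope): no segment meets the environment; /kuumperixerexieb/ is unchanged.
Rule 4 (final devoicing): /b/ is a voiced stop in word-final position, so it devoices to [p]. /kuumperixerexieb/ → kuumperixerexiep.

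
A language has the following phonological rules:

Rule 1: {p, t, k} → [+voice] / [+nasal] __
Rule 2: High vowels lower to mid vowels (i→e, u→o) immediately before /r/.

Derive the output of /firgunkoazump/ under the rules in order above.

Rule 1 (post-nasal voicing): /k/ is a voiceless stop immediately after the nasal /n/, so it voices to [g]. /p/ is a voiceless stop immediately after the nasal /m/, so it voices to [b]. /firgunkoazump/ → firgungoazumb.
Rule 2 (pre-rhotic lowering): /i/ is a high vowel immediately before /r/, so it lowers to [e]. /firgungoazumb/ → fergungoazumb.

fergungoazumb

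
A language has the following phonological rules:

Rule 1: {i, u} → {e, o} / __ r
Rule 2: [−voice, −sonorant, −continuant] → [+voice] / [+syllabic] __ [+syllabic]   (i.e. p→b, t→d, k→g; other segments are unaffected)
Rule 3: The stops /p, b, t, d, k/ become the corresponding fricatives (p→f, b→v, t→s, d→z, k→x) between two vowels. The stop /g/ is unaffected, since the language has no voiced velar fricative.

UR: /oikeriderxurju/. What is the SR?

Rule 1 (pre-rhotic lowering): /u/ is a high vowel immediately before /r/, so it lowers to [o]. /oikeriderxurju/ → oikeriderxorju.
Rule 2 (intervocalic voicing): /k/ is a voiceless stop between vowels /i/ and /e/, so it voices to [g]. /oikeriderxorju/ → oigeriderxorju.
Rule 3 (intervocalic spirantization): /d/ is a stop between vowels /i/ and /e/, so it spirantizes to the fricative [z]. /oigeriderxorju/ → oigerizerxorju.

oigerizerxorju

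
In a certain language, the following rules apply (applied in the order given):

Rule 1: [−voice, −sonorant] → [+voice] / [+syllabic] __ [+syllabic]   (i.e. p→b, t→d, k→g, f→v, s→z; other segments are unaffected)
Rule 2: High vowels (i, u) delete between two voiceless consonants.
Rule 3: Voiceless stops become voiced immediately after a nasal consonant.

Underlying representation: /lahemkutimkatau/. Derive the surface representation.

Rule 1 (intervocalic voicing): /t/ is a voiceless obstruent between vowels /u/ and /i/, so it voices to [d]. /t/ is a voiceless obstruent between vowels /a/ and /a/, so it voices to [d]. /lahemkutimkatau/ → lahemkudimkadau.
Rule 2 (high vowel syncope): no segment meets the environment; /lahemkudimkadau/ is unchanged.
Rule 3 (post-nasal voicing): /k/ is a voiceless stop immediately after the nasal /m/, so it voices to [g]. /k/ is a voiceless stop immediately after the nasal /m/, so it voices to [g]. /lahemkudimkadau/ → lahemgudimgadau.

lahemgudimgadau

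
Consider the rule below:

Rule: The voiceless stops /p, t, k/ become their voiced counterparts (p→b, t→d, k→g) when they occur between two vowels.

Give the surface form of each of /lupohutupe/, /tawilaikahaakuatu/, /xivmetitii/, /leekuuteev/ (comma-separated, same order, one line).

/lupohutupe/: /p/ is a voiceless stop between vowels /u/ and /o/, so it voices to [b]. /t/ is a voiceless stop between vowels /u/ and /u/, so it voices to [d]. /p/ is a voiceless stop between vowels /u/ and /e/, so it voices to [b]. → [lubohudube].
/tawilaikahaakuatu/: /k/ is a voiceless stop between vowels /i/ and /a/, so it voices to [g]. /k/ is a voiceless stop between vowels /a/ and /u/, so it voices to [g]. /t/ is a voiceless stop between vowels /a/ and /u/, so it voices to [d]. → [tawilaigahaaguadu].
/xivmetitii/: /t/ is a voiceless stop between vowels /e/ and /i/, so it voices to [d]. /t/ is a voiceless stop between vowels /i/ and /i/, so it voices to [d]. → [xivmedidii].
/leekuuteev/: /k/ is a voiceless stop between vowels /e/ and /u/, so it voices to [g]. /t/ is a voiceless stop between vowels /u/ and /e/, so it voices to [d]. → [leeguudeev].

lubohudube, tawilaigahaaguadu, xivmedidii, leeguudeev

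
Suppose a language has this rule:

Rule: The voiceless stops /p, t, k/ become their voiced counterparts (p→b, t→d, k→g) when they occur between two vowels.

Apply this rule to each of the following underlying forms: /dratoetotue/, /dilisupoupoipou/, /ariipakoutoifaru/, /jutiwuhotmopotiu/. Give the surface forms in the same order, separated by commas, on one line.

dradoedodue, dilisubouboibou, ariibagoudoifaru, judiwuhotmobodiu

/dratoetotue/: /t/ is a voiceless stop between vowels /a/ and /o/, so it voices to [d]. /t/ is a voiceless stop between vowels /e/ and /o/, so it voices to [d]. /t/ is a voiceless stop between vowels /o/ and /u/, so it voices to [d]. → [dradoedodue].
/dilisupoupoipou/: /p/ is a voiceless stop between vowels /u/ and /o/, so it voices to [b]. /p/ is a voiceless stop between vowels /u/ and /o/, so it voices to [b]. /p/ is a voiceless stop between vowels /i/ and /o/, so it voices to [b]. → [dilisubouboibou].
/ariipakoutoifaru/: /p/ is a voiceless stop between vowels /i/ and /a/, so it voices to [b]. /k/ is a voiceless stop between vowels /a/ and /o/, so it voices to [g]. /t/ is a voiceless stop between vowels /u/ and /o/, so it voices to [d]. → [ariibagoudoifaru].
/jutiwuhotmopotiu/: /t/ is a voiceless stop between vowels /u/ and /i/, so it voices to [d]. /p/ is a voiceless stop between vowels /o/ and /o/, so it voices to [b]. /t/ is a voiceless stop between vowels /o/ and /i/, so it voices to [d]. → [judiwuhotmobodiu].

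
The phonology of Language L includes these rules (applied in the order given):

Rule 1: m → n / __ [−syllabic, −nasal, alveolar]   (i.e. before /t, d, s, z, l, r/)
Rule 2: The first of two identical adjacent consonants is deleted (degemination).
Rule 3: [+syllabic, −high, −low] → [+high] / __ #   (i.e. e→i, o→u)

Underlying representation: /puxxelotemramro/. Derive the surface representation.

Rule 1 (nasal place assimilation): /m/ precedes the alveolar consonant /r/, so it assimilates in place to [n]. /m/ precedes the alveolar consonant /r/, so it assimilates in place to [n]. /puxxelotemramro/ → puxxelotenranro.
Rule 2 (degemination): /xx/ is a geminate; the first /x/ deletes. /puxxelotenranro/ → puxelotenranro.
Rule 3 (final vowel raising): /o/ is a mid vowel in word-final position, so it raises to [u]. /puxelotenranro/ → puxelotenranru.

puxelotenranru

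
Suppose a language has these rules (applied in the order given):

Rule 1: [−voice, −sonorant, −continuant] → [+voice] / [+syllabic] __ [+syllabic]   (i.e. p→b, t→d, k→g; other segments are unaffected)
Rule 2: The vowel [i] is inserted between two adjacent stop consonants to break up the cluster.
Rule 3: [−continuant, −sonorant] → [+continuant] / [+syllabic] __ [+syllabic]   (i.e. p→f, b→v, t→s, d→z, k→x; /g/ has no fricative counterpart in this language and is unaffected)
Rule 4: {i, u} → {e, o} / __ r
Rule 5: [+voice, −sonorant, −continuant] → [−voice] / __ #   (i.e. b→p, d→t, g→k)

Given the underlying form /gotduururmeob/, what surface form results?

gosizuorormeop

Rule 1 (intervocalic voicing): no segment meets the environment; /gotduururmeob/ is unchanged.
Rule 2 (stop-cluster i-epenthesis): /t/ and /d/ form a stop–stop cluster, so [i] is inserted between them. /gotduururmeob/ → gotiduururmeob.
Rule 3 (intervocalic spirantization): /t/ is a stop between vowels /o/ and /i/, so it spirantizes to the fricative [s]. /d/ is a stop between vowels /i/ and /u/, so it spirantizes to the fricative [z]. /gotiduururmeob/ → gosizuururmeob.
Rule 4 (pre-rhotic lowering): /u/ is a high vowel immediately before /r/, so it lowers to [o]. /u/ is a high vowel immediately before /r/, so it lowers to [o]. /gosizuururmeob/ → gosizuorormeob.
Rule 5 (final devoicing): /b/ is a voiced stop in word-final position, so it devoices to [p]. /gosizuorormeob/ → gosizuorormeop.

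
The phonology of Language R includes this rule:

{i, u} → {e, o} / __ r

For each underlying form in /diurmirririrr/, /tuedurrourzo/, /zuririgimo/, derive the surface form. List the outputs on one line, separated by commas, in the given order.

/diurmirririrr/: /u/ is a high vowel immediately before /r/, so it lowers to [o]. /i/ is a high vowel immediately before /r/, so it lowers to [e]. /i/ is a high vowel immediately before /r/, so it lowers to [e]. /i/ is a high vowel immediately before /r/, so it lowers to [e]. → [diormerrererr].
/tuedurrourzo/: /u/ is a high vowel immediately before /r/, so it lowers to [o]. /u/ is a high vowel immediately before /r/, so it lowers to [o]. → [tuedorroorzo].
/zuririgimo/: /u/ is a high vowel immediately before /r/, so it lowers to [o]. /i/ is a high vowel immediately before /r/, so it lowers to [e]. → [zorerigimo].

diormerrererr, tuedorroorzo, zorerigimo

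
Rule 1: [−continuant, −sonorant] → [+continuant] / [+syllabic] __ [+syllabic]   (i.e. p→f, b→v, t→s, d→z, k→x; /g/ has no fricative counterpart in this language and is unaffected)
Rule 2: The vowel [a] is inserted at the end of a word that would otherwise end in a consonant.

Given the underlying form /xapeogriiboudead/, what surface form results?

Rule 1 (intervocalic spirantization): /p/ is a stop between vowels /a/ and /e/, so it spirantizes to the fricative [f]. /b/ is a stop between vowels /i/ and /o/, so it spirantizes to the fricative [v]. /d/ is a stop between vowels /u/ and /e/, so it spirantizes to the fricative [z]. /xapeogriiboudead/ → xafeogriivouzead.
Rule 2 (final a-epenthesis): the form ends in the consonant /d/, so [a] is inserted word-finally. /xafeogriivouzead/ → xafeogriivouzeada.

xafeogriivouzeada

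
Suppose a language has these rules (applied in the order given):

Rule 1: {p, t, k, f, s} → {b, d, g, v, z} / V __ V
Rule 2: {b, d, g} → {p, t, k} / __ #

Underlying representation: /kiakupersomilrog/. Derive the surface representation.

Rule 1 (intervocalic voicing): /k/ is a voiceless obstruent between vowels /a/ and /u/, so it voices to [g]. /p/ is a voiceless obstruent between vowels /u/ and /e/, so it voices to [b]. /kiakupersomilrog/ → kiagubersomilrog.
Rule 2 (final devoicing): /g/ is a voiced stop in word-final position, so it devoices to [k]. /kiagubersomilrog/ → kiagubersomilrok.

kiagubersomilrok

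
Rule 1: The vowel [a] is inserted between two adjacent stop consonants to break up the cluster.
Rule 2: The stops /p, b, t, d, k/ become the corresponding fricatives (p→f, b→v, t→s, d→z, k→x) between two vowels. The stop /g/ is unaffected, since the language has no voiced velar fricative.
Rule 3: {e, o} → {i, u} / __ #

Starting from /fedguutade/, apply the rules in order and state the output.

Rule 1 (stop-cluster a-epenthesis): /d/ and /g/ form a stop–stop cluster, so [a] is inserted between them. /fedguutade/ → fedaguutade.
Rule 2 (intervocalic spirantization): /d/ is a stop between vowels /e/ and /a/, so it spirantizes to the fricative [z]. /t/ is a stop between vowels /u/ and /a/, so it spirantizes to the fricative [s]. /d/ is a stop between vowels /a/ and /e/, so it spirantizes to the fricative [z]. /fedaguutade/ → fezaguusaze.
Rule 3 (final vowel raising): /e/ is a mid vowel in word-final position, so it raises to [i]. /fezaguusaze/ → fezaguusazi.

fezaguusazi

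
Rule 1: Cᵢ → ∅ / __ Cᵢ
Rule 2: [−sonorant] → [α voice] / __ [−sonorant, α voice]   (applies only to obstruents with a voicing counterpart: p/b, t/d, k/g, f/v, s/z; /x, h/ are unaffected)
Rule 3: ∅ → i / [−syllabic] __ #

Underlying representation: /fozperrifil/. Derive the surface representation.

Rule 1 (degemination): /rr/ is a geminate; the first /r/ deletes. /fozperrifil/ → fozperifil.
Rule 2 (regressive voicing assimilation): /z/ precedes the voiceless obstruent /p/, so it devoices to [s] by assimilation. /fozperifil/ → fosperifil.
Rule 3 (final i-epenthesis): the form ends in the consonant /l/, so [i] is inserted word-finally. /fosperifil/ → fosperifili.

fosperifili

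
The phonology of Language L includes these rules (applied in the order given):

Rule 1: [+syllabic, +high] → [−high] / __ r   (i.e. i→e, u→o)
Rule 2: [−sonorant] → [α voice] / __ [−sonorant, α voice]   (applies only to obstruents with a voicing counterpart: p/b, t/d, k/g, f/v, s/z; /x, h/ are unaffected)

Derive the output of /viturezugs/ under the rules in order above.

Rule 1 (pre-rhotic lowering): /u/ is a high vowel immediately before /r/, so it lowers to [o]. /viturezugs/ → vitorezugs.
Rule 2 (regressive voicing assimilation): /g/ precedes the voiceless obstruent /s/, so it devoices to [k] by assimilation. /vitorezugs/ → vitorezuks.

vitorezuks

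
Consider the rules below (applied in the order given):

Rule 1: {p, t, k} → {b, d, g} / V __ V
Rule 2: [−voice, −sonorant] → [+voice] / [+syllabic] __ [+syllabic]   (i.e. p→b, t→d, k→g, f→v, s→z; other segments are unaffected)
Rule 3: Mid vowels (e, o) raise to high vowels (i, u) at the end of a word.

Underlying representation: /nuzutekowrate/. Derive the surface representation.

Rule 1 (intervocalic voicing): /t/ is a voiceless stop between vowels /u/ and /e/, so it voices to [d]. /k/ is a voiceless stop between vowels /e/ and /o/, so it voices to [g]. /t/ is a voiceless stop between vowels /a/ and /e/, so it voices to [d]. /nuzutekowrate/ → nuzudegowrade.
Rule 2 (intervocalic voicing): no segment meets the environment; /nuzudegowrade/ is unchanged.
Rule 3 (final vowel raising): /e/ is a mid vowel in word-final position, so it raises to [i]. /nuzudegowrade/ → nuzudegowradi.

nuzudegowradi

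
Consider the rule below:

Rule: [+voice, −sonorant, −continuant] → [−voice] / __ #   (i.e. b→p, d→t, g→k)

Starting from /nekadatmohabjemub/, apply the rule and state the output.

nekadatmohabjemup

/b/ is a voiced stop in word-final position, so it devoices to [p].
The other instances of /d/, /b/ do not occur in the required environment and remain unchanged.
Surface form: [nekadatmohabjemup].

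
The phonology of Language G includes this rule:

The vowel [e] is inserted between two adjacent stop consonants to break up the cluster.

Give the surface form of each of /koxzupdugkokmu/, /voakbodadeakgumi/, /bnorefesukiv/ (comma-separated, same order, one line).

koxzupedugekokmu, voakebodadeakegumi, bnorefesukiv

/koxzupdugkokmu/: /p/ and /d/ form a stop–stop cluster, so [e] is inserted between them. /g/ and /k/ form a stop–stop cluster, so [e] is inserted between them. → [koxzupedugekokmu].
/voakbodadeakgumi/: /k/ and /b/ form a stop–stop cluster, so [e] is inserted between them. /k/ and /g/ form a stop–stop cluster, so [e] is inserted between them. → [voakebodadeakegumi].
/bnorefesukiv/: the rule's environment is not met; surfaces unchanged as [bnorefesukiv].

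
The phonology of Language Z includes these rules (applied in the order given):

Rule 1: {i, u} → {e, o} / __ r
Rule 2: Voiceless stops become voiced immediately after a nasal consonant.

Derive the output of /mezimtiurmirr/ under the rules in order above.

mezimdiormerr

Rule 1 (pre-rhotic lowering): /u/ is a high vowel immediately before /r/, so it lowers to [o]. /i/ is a high vowel immediately before /r/, so it lowers to [e]. /mezimtiurmirr/ → mezimtiormerr.
Rule 2 (post-nasal voicing): /t/ is a voiceless stop immediately after the nasal /m/, so it voices to [d]. /mezimtiormerr/ → mezimdiormerr.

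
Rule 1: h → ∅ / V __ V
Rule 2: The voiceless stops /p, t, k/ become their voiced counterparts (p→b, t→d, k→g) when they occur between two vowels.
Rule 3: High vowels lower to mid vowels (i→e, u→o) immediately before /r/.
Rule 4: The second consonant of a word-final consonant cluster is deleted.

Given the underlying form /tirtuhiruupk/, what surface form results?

Rule 1 (intervocalic h-deletion): /h/ occurs between vowels /u/ and /i/, so it deletes. /tirtuhiruupk/ → tirtuiruupk.
Rule 2 (intervocalic voicing): no segment meets the environment; /tirtuiruupk/ is unchanged.
Rule 3 (pre-rhotic lowering): /i/ is a high vowel immediately before /r/, so it lowers to [e]. /i/ is a high vowel immediately before /r/, so it lowers to [e]. /tirtuiruupk/ → tertueruupk.
Rule 4 (final cluster simplification): /k/ is the second consonant of a word-final cluster /pk/, so it deletes. /tertueruupk/ → tertueruup.

tertueruup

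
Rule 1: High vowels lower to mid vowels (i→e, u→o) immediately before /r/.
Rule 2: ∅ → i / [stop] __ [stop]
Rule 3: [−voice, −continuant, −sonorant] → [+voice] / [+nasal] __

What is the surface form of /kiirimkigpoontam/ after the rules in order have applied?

Rule 1 (pre-rhotic lowering): /i/ is a high vowel immediately before /r/, so it lowers to [e]. /kiirimkigpoontam/ → kierimkigpoontam.
Rule 2 (stop-cluster i-epenthesis): /g/ and /p/ form a stop–stop cluster, so [i] is inserted between them. /kierimkigpoontam/ → kierimkigipoontam.
Rule 3 (post-nasal voicing): /k/ is a voiceless stop immediately after the nasal /m/, so it voices to [g]. /t/ is a voiceless stop immediately after the nasal /n/, so it voices to [d]. /kierimkigipoontam/ → kierimgigipoondam.

kierimgigipoondam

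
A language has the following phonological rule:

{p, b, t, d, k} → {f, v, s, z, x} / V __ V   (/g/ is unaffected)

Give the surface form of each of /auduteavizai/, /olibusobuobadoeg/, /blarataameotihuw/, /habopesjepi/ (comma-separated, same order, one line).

/auduteavizai/: /d/ is a stop between vowels /u/ and /u/, so it spirantizes to the fricative [z]. /t/ is a stop between vowels /u/ and /e/, so it spirantizes to the fricative [s]. → [auzuseavizai].
/olibusobuobadoeg/: /b/ is a stop between vowels /i/ and /u/, so it spirantizes to the fricative [v]. /b/ is a stop between vowels /o/ and /u/, so it spirantizes to the fricative [v]. /b/ is a stop between vowels /o/ and /a/, so it spirantizes to the fricative [v]. /d/ is a stop between vowels /a/ and /o/, so it spirantizes to the fricative [z]. → [olivusovuovazoeg].
/blarataameotihuw/: /t/ is a stop between vowels /a/ and /a/, so it spirantizes to the fricative [s]. /t/ is a stop between vowels /o/ and /i/, so it spirantizes to the fricative [s]. → [blarasaameosihuw].
/habopesjepi/: /b/ is a stop between vowels /a/ and /o/, so it spirantizes to the fricative [v]. /p/ is a stop between vowels /o/ and /e/, so it spirantizes to the fricative [f]. /p/ is a stop between vowels /e/ and /i/, so it spirantizes to the fricative [f]. → [havofesjefi].

auzuseavizai, olivusovuovazoeg, blarasaameosihuw, havofesjefi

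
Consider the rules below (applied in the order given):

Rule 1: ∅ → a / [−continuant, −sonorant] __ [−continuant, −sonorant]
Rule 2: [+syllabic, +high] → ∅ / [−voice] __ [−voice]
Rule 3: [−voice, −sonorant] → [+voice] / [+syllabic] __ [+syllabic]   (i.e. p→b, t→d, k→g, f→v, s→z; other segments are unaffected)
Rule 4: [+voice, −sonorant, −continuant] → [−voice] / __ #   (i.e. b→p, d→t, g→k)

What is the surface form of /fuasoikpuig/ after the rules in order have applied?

Rule 1 (stop-cluster a-epenthesis): /k/ and /p/ form a stop–stop cluster, so [a] is inserted between them. /fuasoikpuig/ → fuasoikapuig.
Rule 2 (high vowel syncope): no segment meets the environment; /fuasoikapuig/ is unchanged.
Rule 3 (intervocalic voicing): /s/ is a voiceless obstruent between vowels /a/ and /o/, so it voices to [z]. /k/ is a voiceless obstruent between vowels /i/ and /a/, so it voices to [g]. /p/ is a voiceless obstruent between vowels /a/ and /u/, so it voices to [b]. /fuasoikapuig/ → fuazoigabuig.
Rule 4 (final devoicing): /g/ is a voiced stop in word-final position, so it devoices to [k]. /fuazoigabuig/ → fuazoigabuik.

fuazoigabuik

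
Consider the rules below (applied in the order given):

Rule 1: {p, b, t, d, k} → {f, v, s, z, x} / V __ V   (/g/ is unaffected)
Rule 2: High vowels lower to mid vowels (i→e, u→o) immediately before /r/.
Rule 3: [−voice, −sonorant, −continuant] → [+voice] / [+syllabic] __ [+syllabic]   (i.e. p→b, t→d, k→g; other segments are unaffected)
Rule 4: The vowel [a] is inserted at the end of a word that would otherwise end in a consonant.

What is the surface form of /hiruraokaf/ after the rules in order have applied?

heroraoxafa

Rule 1 (intervocalic spirantization): /k/ is a stop between vowels /o/ and /a/, so it spirantizes to the fricative [x]. /hiruraokaf/ → hiruraoxaf.
Rule 2 (pre-rhotic lowering): /i/ is a high vowel immediately before /r/, so it lowers to [e]. /u/ is a high vowel immediately before /r/, so it lowers to [o]. /hiruraoxaf/ → heroraoxaf.
Rule 3 (intervocalic voicing): no segment meets the environment; /heroraoxaf/ is unchanged.
Rule 4 (final a-epenthesis): the form ends in the consonant /f/, so [a] is inserted word-finally. /heroraoxaf/ → heroraoxafa.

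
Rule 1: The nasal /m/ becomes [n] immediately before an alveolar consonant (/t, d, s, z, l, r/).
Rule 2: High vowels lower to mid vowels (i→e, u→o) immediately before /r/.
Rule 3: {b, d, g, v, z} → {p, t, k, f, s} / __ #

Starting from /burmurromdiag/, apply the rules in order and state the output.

Rule 1 (nasal place assimilation): /m/ precedes the alveolar consonant /d/, so it assimilates in place to [n]. /burmurromdiag/ → burmurrondiag.
Rule 2 (pre-rhotic lowering): /u/ is a high vowel immediately before /r/, so it lowers to [o]. /u/ is a high vowel immediately before /r/, so it lowers to [o]. /burmurrondiag/ → bormorrondiag.
Rule 3 (final devoicing): /g/ is a voiced obstruent in word-final position, so it devoices to [k]. /bormorrondiag/ → bormorrondiak.

bormorrondiak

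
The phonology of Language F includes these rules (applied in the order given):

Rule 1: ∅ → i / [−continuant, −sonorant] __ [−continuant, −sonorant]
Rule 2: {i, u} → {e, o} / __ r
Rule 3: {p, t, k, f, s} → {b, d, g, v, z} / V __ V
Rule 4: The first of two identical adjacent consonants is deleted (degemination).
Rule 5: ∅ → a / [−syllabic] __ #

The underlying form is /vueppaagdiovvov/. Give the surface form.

vuebibaagidiovova

Rule 1 (stop-cluster i-epenthesis): /p/ and /p/ form a stop–stop cluster, so [i] is inserted between them. /g/ and /d/ form a stop–stop cluster, so [i] is inserted between them. /vueppaagdiovvov/ → vuepipaagidiovvov.
Rule 2 (pre-rhotic lowering): no segment meets the environment; /vuepipaagidiovvov/ is unchanged.
Rule 3 (intervocalic voicing): /p/ is a voiceless obstruent between vowels /e/ and /i/, so it voices to [b]. /p/ is a voiceless obstruent between vowels /i/ and /a/, so it voices to [b]. /vuepipaagidiovvov/ → vuebibaagidiovvov.
Rule 4 (degemination): /vv/ is a geminate; the first /v/ deletes. /vuebibaagidiovvov/ → vuebibaagidiovov.
Rule 5 (final a-epenthesis): the form ends in the consonant /v/, so [a] is inserted word-finally. /vuebibaagidiovov/ → vuebibaagidiovova.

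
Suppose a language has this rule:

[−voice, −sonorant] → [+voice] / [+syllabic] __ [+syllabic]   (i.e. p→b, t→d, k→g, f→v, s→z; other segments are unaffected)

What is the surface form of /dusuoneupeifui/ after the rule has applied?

/s/ is a voiceless obstruent between vowels /u/ and /u/, so it voices to [z].
/p/ is a voiceless obstruent between vowels /u/ and /e/, so it voices to [b].
/f/ is a voiceless obstruent between vowels /i/ and /u/, so it voices to [v].
Surface form: [duzuoneubeivui].

duzuoneubeivui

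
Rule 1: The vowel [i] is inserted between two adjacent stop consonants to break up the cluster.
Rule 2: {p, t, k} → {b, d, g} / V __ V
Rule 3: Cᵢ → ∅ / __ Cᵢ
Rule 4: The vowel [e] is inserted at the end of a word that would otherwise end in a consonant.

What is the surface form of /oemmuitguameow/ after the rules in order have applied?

oemuidiguameowe

Rule 1 (stop-cluster i-epenthesis): /t/ and /g/ form a stop–stop cluster, so [i] is inserted between them. /oemmuitguameow/ → oemmuitiguameow.
Rule 2 (intervocalic voicing): /t/ is a voiceless stop between vowels /i/ and /i/, so it voices to [d]. /oemmuitiguameow/ → oemmuidiguameow.
Rule 3 (degemination): /mm/ is a geminate; the first /m/ deletes. /oemmuidiguameow/ → oemuidiguameow.
Rule 4 (final e-epenthesis): the form ends in the consonant /w/, so [e] is inserted word-finally. /oemuidiguameow/ → oemuidiguameowe.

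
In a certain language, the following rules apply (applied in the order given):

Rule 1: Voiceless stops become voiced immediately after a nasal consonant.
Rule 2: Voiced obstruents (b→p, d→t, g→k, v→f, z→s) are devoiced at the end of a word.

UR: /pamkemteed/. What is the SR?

pamgemdeet

Rule 1 (post-nasal voicing): /k/ is a voiceless stop immediately after the nasal /m/, so it voices to [g]. /t/ is a voiceless stop immediately after the nasal /m/, so it voices to [d]. /pamkemteed/ → pamgemdeed.
Rule 2 (final devoicing): /d/ is a voiced obstruent in word-final position, so it devoices to [t]. /pamgemdeed/ → pamgemdeet.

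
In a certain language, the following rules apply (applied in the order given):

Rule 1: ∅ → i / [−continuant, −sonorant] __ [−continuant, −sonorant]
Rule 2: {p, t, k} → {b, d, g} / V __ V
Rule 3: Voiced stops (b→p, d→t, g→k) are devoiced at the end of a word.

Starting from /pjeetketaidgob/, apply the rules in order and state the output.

Rule 1 (stop-cluster i-epenthesis): /t/ and /k/ form a stop–stop cluster, so [i] is inserted between them. /d/ and /g/ form a stop–stop cluster, so [i] is inserted between them. /pjeetketaidgob/ → pjeetiketaidigob.
Rule 2 (intervocalic voicing): /t/ is a voiceless stop between vowels /e/ and /i/, so it voices to [d]. /k/ is a voiceless stop between vowels /i/ and /e/, so it voices to [g]. /t/ is a voiceless stop between vowels /e/ and /a/, so it voices to [d]. /pjeetiketaidigob/ → pjeedigedaidigob.
Rule 3 (final devoicing): /b/ is a voiced stop in word-final position, so it devoices to [p]. /pjeedigedaidigob/ → pjeedigedaidigop.

pjeedigedaidigop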